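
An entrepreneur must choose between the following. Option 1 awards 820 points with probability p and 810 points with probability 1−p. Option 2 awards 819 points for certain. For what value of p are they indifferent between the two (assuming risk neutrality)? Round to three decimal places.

p·820 + (1−p)·810 = 819
10p + 810 = 819
p = (819 − 810) / 10

p = 0.900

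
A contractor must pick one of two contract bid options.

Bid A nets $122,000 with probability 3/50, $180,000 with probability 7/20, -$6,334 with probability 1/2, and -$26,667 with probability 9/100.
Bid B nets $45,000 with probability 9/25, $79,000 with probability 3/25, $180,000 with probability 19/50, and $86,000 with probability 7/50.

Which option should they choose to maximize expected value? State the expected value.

Bid A = 3/50 × 122000 + 7/20 × 180000 + 1/2 × (-6334) + 9/100 × (-26667) = 7320 + 63000 − 3167 − 2400.03 = 64752.97
Bid B = 9/25 × 45000 + 3/25 × 79000 + 19/50 × 180000 + 7/50 × 86000 = 16200 + 9480 + 68400 + 12040 = 106120

Bid B ($106,120)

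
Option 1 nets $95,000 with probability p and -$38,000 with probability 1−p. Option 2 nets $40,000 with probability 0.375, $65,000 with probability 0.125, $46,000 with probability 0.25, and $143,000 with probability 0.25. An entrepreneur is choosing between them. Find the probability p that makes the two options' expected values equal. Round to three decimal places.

p = 0.815

EV(Option 2) = 0.375 × 40000 + 0.125 × 65000 + 0.25 × 46000 + 0.25 × 143000 = 15000 + 8125 + 11500 + 35750 = 70375
p·95000 + (1−p)·(-38000) = 70375
133000p − 38000 = 70375
p = (70375 + 38000) / 133000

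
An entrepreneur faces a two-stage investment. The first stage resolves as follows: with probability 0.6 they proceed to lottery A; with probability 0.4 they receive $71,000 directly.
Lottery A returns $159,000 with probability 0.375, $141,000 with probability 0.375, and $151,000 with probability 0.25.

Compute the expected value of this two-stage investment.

EV(A) = 0.375 × 159000 + 0.375 × 141000 + 0.25 × 151000 = 59625 + 52875 + 37750 = 150250
Branch B: 71000 (certain)
Overall = 0.6 × 150250 + 0.4 × 71000 = 90150 + 28400 = 118550

$118,550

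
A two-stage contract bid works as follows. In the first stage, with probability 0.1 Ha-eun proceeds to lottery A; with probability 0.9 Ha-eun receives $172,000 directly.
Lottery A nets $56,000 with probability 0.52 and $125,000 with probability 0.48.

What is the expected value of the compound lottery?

EV(A) = 0.52 × 56000 + 0.48 × 125000 = 29120 + 60000 = 89120
Branch B: 172000 (certain)
Overall = 0.1 × 89120 + 0.9 × 172000 = 8912 + 154800 = 163712

$163,712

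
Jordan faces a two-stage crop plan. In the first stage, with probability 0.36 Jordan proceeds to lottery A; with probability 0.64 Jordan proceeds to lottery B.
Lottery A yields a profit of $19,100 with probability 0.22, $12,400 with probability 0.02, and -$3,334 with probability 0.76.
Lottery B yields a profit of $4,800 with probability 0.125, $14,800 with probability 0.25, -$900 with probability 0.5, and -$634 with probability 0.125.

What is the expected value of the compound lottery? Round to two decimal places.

$3,103.10

EV(A) = 0.22 × 19100 + 0.02 × 12400 + 0.76 × (-3334) = 4202 + 248 − 2533.84 = 1916.16
EV(B) = 0.125 × 4800 + 0.25 × 14800 + 0.5 × (-900) + 0.125 × (-634) = 600 + 3700 − 450 − 79.25 = 3770.75
Overall = 0.36 × 1916.16 + 0.64 × 3770.75 = 689.8176 + 2413.28 = 3103.0976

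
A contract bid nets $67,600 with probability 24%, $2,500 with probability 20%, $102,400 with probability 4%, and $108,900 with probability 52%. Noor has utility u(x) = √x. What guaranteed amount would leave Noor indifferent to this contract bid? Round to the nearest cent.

$65,946.24

E[u] = 0.24·√67600 + 0.2·√2500 + 0.04·√102400 + 0.52·√108900 = 0.24·260 + 0.2·50 + 0.04·320 + 0.52·330 = 256.8
CE = (256.8)² = 65946.24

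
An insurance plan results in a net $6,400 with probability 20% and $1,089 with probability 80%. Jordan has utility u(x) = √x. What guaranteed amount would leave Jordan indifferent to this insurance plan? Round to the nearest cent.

E[u] = 0.2·√6400 + 0.8·√1089 = 0.2·80 + 0.8·33 = 42.4
CE = (42.4)² = 1797.76

$1,797.76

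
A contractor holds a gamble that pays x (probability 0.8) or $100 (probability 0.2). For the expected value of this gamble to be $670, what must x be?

0.8·x + 0.2·100 = 670
0.8·x = 670 − 20 = 650
x = 650 / 0.8 = 812.5

x = $812.50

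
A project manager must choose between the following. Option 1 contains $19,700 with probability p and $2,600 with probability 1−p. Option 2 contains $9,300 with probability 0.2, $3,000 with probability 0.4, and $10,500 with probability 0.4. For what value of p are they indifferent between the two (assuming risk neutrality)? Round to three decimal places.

EV(Option 2) = 0.2 × 9300 + 0.4 × 3000 + 0.4 × 10500 = 1860 + 1200 + 4200 = 7260
p·19700 + (1−p)·2600 = 7260
17100p + 2600 = 7260
p = (7260 − 2600) / 17100

p = 0.273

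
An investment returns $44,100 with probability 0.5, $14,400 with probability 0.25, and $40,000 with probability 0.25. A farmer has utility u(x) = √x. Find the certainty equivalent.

$34,225

E[u] = 0.5·√44100 + 0.25·√14400 + 0.25·√40000 = 0.5·210 + 0.25·120 + 0.25·200 = 185
CE = (185)² = 34225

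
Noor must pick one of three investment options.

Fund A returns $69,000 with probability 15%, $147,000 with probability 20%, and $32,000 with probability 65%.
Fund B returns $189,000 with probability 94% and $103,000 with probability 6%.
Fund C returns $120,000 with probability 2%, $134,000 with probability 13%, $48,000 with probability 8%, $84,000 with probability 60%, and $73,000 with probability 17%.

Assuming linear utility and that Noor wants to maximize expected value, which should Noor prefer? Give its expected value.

Fund B ($183,840)

Fund A = 0.15 × 69000 + 0.2 × 147000 + 0.65 × 32000 = 10350 + 29400 + 20800 = 60550
Fund B = 0.94 × 189000 + 0.06 × 103000 = 177660 + 6180 = 183840
Fund C = 0.02 × 120000 + 0.13 × 134000 + 0.08 × 48000 + 0.6 × 84000 + 0.17 × 73000 = 2400 + 17420 + 3840 + 50400 + 12410 = 86470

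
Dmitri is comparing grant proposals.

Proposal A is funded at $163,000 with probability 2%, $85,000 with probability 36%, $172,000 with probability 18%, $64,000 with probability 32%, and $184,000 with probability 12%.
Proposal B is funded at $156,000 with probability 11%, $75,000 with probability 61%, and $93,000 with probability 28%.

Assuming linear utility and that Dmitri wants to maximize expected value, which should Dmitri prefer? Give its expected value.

Proposal A = 0.02 × 163000 + 0.36 × 85000 + 0.18 × 172000 + 0.32 × 64000 + 0.12 × 184000 = 3260 + 30600 + 30960 + 20480 + 22080 = 107380
Proposal B = 0.11 × 156000 + 0.61 × 75000 + 0.28 × 93000 = 17160 + 45750 + 26040 = 88950

Proposal A ($107,380)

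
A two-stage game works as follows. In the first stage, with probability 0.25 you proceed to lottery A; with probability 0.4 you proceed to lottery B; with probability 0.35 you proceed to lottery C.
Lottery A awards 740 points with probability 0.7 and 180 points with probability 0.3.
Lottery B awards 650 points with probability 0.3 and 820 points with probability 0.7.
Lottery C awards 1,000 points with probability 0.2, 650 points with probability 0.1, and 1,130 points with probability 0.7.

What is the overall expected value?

820.2 points

EV(A) = 0.7 × 740 + 0.3 × 180 = 518 + 54 = 572
EV(B) = 0.3 × 650 + 0.7 × 820 = 195 + 574 = 769
EV(C) = 0.2 × 1000 + 0.1 × 650 + 0.7 × 1130 = 200 + 65 + 791 = 1056
Overall = 0.25 × 572 + 0.4 × 769 + 0.35 × 1056 = 143 + 307.6 + 369.6 = 820.2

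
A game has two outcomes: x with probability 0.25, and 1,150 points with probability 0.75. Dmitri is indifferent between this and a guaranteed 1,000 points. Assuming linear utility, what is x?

0.25·x + 0.75·1150 = 1000
0.25·x = 1000 − 862.5 = 137.5
x = 137.5 / 0.25 = 550

x = 550 points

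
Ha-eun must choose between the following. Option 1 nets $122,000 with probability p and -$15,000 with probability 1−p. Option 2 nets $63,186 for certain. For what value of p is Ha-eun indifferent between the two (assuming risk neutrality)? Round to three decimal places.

p·122000 + (1−p)·(-15000) = 63186
137000p − 15000 = 63186
p = (63186 + 15000) / 137000

p = 0.571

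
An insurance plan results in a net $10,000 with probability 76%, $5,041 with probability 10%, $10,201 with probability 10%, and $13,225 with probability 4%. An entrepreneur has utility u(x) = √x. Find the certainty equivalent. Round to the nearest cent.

$9,564.84

E[u] = 0.76·√10000 + 0.1·√5041 + 0.1·√10201 + 0.04·√13225 = 0.76·100 + 0.1·71 + 0.1·101 + 0.04·115 = 97.8
CE = (97.8)² = 9564.84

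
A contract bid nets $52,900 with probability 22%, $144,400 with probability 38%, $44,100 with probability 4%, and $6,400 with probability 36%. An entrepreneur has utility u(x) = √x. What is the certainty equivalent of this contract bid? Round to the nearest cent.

$53,916.84

E[u] = 0.22·√52900 + 0.38·√144400 + 0.04·√44100 + 0.36·√6400 = 0.22·230 + 0.38·380 + 0.04·210 + 0.36·80 = 232.2
CE = (232.2)² = 53916.84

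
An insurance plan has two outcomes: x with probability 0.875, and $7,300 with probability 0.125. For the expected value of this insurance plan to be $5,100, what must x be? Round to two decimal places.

x = $4,785.71

0.875·x + 0.125·7300 = 5100
0.875·x = 5100 − 912.5 = 4187.5
x = 4187.5 / 0.875 = 4785.7143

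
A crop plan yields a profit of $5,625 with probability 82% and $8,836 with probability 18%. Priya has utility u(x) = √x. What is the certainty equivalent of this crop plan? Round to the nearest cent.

$6,149.70

E[u] = 0.82·√5625 + 0.18·√8836 = 0.82·75 + 0.18·94 = 78.42
CE = (78.42)² = 6149.6964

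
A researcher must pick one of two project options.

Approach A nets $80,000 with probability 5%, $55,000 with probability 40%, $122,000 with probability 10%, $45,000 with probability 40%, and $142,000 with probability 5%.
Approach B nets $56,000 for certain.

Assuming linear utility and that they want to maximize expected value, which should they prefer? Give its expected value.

Approach A ($63,300)

Approach A = 0.05 × 80000 + 0.4 × 55000 + 0.1 × 122000 + 0.4 × 45000 + 0.05 × 142000 = 4000 + 22000 + 12200 + 18000 + 7100 = 63300
Approach B: 56000 (certain)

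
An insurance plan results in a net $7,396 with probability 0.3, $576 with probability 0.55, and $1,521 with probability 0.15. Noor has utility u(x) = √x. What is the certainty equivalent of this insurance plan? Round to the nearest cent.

E[u] = 0.3·√7396 + 0.55·√576 + 0.15·√1521 = 0.3·86 + 0.55·24 + 0.15·39 = 44.85
CE = (44.85)² = 2011.5225

$2,011.52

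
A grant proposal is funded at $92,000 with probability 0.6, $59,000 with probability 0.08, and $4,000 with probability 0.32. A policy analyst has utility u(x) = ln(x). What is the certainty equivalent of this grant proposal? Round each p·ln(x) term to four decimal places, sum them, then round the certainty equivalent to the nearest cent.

E[u] = 0.6·ln(92000) + 0.08·ln(59000) + 0.32·ln(4000) = 6.8577 + 0.8788 + 2.6541 = 10.3906
CE = e^10.3906 ≈ 32552.19

$32,552.19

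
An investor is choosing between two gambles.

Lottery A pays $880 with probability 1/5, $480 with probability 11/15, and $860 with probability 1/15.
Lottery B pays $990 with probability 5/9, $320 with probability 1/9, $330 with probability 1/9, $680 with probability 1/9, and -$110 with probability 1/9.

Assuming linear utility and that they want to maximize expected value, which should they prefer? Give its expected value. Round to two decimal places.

Lottery B ($685.56)

Lottery A = 1/5 × 880 + 11/15 × 480 + 1/15 × 860 = 176 + 352 + 57.3333 = 585.3333
Lottery B = 5/9 × 990 + 1/9 × 320 + 1/9 × 330 + 1/9 × 680 + 1/9 × (-110) = 550 + 35.5556 + 36.6667 + 75.5556 − 12.2222 = 685.5556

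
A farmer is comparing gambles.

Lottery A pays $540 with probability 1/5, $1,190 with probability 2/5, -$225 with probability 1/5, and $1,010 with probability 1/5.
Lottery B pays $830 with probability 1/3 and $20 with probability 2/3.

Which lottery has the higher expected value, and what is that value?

Lottery A = 1/5 × 540 + 2/5 × 1190 + 1/5 × (-225) + 1/5 × 1010 = 108 + 476 − 45 + 202 = 741
Lottery B = 1/3 × 830 + 2/3 × 20 = 276.6667 + 13.3333 = 290

Lottery A ($741)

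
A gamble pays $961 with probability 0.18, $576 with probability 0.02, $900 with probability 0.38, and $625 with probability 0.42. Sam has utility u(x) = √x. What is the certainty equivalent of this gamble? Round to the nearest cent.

$781.76

E[u] = 0.18·√961 + 0.02·√576 + 0.38·√900 + 0.42·√625 = 0.18·31 + 0.02·24 + 0.38·30 + 0.42·25 = 27.96
CE = (27.96)² = 781.7616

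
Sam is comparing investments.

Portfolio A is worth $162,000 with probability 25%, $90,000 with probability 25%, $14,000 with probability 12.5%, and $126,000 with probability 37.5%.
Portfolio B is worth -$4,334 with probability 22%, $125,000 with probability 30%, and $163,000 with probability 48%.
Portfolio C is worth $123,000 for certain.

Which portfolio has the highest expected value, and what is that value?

Portfolio A = 0.25 × 162000 + 0.25 × 90000 + 0.125 × 14000 + 0.375 × 126000 = 40500 + 22500 + 1750 + 47250 = 112000
Portfolio B = 0.22 × (-4334) + 0.3 × 125000 + 0.48 × 163000 = -953.48 + 37500 + 78240 = 114786.52
Portfolio C: 123000 (certain)

Portfolio C ($123,000)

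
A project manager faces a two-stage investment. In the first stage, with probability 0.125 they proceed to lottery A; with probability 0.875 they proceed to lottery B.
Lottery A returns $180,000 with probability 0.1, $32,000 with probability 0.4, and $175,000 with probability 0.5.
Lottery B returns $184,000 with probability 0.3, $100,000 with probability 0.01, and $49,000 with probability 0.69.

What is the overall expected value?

EV(A) = 0.1 × 180000 + 0.4 × 32000 + 0.5 × 175000 = 18000 + 12800 + 87500 = 118300
EV(B) = 0.3 × 184000 + 0.01 × 100000 + 0.69 × 49000 = 55200 + 1000 + 33810 = 90010
Overall = 0.125 × 118300 + 0.875 × 90010 = 14787.5 + 78758.75 = 93546.25

$93,546.25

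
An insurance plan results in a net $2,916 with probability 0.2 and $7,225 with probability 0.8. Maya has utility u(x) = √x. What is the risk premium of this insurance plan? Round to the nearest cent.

E[u] = 0.2·√2916 + 0.8·√7225 = 0.2·54 + 0.8·85 = 78.8
CE = (78.8)² = 6209.44
Risk premium = EV − CE = 6363.2 − 6209.44 = 153.76

$153.76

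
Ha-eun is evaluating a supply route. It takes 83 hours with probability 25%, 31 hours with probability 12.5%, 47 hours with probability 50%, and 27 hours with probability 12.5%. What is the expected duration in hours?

EV = 0.25 × 83 + 0.125 × 31 + 0.5 × 47 + 0.125 × 27 = 20.75 + 3.875 + 23.5 + 3.375 = 51.5

51.5 hours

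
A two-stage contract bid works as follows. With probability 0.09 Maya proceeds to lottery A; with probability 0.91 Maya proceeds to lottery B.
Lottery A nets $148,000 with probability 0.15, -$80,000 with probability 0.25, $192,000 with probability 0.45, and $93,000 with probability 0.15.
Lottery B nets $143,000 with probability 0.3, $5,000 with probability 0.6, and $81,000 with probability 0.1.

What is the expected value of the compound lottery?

$58,369.50

EV(A) = 0.15 × 148000 + 0.25 × (-80000) + 0.45 × 192000 + 0.15 × 93000 = 22200 − 20000 + 86400 + 13950 = 102550
EV(B) = 0.3 × 143000 + 0.6 × 5000 + 0.1 × 81000 = 42900 + 3000 + 8100 = 54000
Overall = 0.09 × 102550 + 0.91 × 54000 = 9229.5 + 49140 = 58369.5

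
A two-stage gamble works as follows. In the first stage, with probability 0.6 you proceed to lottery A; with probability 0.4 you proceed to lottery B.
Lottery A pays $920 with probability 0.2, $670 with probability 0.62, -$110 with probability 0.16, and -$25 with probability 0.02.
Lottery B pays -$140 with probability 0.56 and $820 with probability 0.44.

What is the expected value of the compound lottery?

$461.74

EV(A) = 0.2 × 920 + 0.62 × 670 + 0.16 × (-110) + 0.02 × (-25) = 184 + 415.4 − 17.6 − 0.5 = 581.3
EV(B) = 0.56 × (-140) + 0.44 × 820 = -78.4 + 360.8 = 282.4
Overall = 0.6 × 581.3 + 0.4 × 282.4 = 348.78 + 112.96 = 461.74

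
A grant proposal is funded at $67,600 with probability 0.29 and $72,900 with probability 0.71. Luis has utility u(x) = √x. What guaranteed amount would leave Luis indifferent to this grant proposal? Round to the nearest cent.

$71,342.41

E[u] = 0.29·√67600 + 0.71·√72900 = 0.29·260 + 0.71·270 = 267.1
CE = (267.1)² = 71342.41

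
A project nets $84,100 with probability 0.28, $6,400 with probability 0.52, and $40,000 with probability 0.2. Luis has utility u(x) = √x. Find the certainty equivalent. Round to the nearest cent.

$26,503.84

E[u] = 0.28·√84100 + 0.52·√6400 + 0.2·√40000 = 0.28·290 + 0.52·80 + 0.2·200 = 162.8
CE = (162.8)² = 26503.84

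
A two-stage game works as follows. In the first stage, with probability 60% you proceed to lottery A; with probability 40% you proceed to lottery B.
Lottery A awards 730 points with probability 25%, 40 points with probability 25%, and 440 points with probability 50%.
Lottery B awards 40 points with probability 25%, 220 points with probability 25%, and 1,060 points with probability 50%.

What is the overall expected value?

485.5 points

EV(A) = 0.25 × 730 + 0.25 × 40 + 0.5 × 440 = 182.5 + 10 + 220 = 412.5
EV(B) = 0.25 × 40 + 0.25 × 220 + 0.5 × 1060 = 10 + 55 + 530 = 595
Overall = 0.6 × 412.5 + 0.4 × 595 = 247.5 + 238 = 485.5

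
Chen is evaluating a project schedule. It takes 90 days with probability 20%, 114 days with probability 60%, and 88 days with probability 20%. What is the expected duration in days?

104 days

EV = 0.2 × 90 + 0.6 × 114 + 0.2 × 88 = 18 + 68.4 + 17.6 = 104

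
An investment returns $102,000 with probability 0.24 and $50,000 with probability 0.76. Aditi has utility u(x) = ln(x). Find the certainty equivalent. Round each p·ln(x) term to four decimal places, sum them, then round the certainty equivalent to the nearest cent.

E[u] = 0.24·ln(102000) + 0.76·ln(50000) = 2.7679 + 8.2230 = 10.9909
CE = e^10.9909 ≈ 59331.76

$59,331.76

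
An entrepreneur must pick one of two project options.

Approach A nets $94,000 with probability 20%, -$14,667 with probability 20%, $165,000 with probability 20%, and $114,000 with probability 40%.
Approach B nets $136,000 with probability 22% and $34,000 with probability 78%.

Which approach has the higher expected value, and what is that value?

Approach A = 0.2 × 94000 + 0.2 × (-14667) + 0.2 × 165000 + 0.4 × 114000 = 18800 − 2933.4 + 33000 + 45600 = 94466.6
Approach B = 0.22 × 136000 + 0.78 × 34000 = 29920 + 26520 = 56440

Approach A ($94,466.60)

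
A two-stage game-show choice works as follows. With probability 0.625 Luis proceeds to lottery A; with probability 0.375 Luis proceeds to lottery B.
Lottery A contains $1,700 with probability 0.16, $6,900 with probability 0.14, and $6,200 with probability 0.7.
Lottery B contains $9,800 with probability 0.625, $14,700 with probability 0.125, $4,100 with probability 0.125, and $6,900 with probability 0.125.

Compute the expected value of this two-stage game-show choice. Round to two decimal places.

$6,987.81

EV(A) = 0.16 × 1700 + 0.14 × 6900 + 0.7 × 6200 = 272 + 966 + 4340 = 5578
EV(B) = 0.625 × 9800 + 0.125 × 14700 + 0.125 × 4100 + 0.125 × 6900 = 6125 + 1837.5 + 512.5 + 862.5 = 9337.5
Overall = 0.625 × 5578 + 0.375 × 9337.5 = 3486.25 + 3501.5625 = 6987.8125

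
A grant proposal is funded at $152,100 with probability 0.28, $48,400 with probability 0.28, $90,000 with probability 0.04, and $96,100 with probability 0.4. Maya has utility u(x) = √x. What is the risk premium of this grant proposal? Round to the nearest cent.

E[u] = 0.28·√152100 + 0.28·√48400 + 0.04·√90000 + 0.4·√96100 = 0.28·390 + 0.28·220 + 0.04·300 + 0.4·310 = 306.8
CE = (306.8)² = 94126.24
Risk premium = EV − CE = 98180 − 94126.24 = 4053.76

$4,053.76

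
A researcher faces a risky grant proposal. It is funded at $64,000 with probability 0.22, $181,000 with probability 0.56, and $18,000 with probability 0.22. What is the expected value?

EV = 0.22 × 64000 + 0.56 × 181000 + 0.22 × 18000 = 14080 + 101360 + 3960 = 119400

$119,400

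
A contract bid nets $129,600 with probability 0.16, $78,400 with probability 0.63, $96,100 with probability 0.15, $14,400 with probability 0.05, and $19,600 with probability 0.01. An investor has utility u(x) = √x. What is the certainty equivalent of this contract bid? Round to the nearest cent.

E[u] = 0.16·√129600 + 0.63·√78400 + 0.15·√96100 + 0.05·√14400 + 0.01·√19600 = 0.16·360 + 0.63·280 + 0.15·310 + 0.05·120 + 0.01·140 = 287.9
CE = (287.9)² = 82886.41

$82,886.41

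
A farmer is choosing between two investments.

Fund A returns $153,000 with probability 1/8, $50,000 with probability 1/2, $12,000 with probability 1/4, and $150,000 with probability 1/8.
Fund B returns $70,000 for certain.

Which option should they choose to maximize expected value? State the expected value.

Fund B ($70,000)

Fund A = 1/8 × 153000 + 1/2 × 50000 + 1/4 × 12000 + 1/8 × 150000 = 19125 + 25000 + 3000 + 18750 = 65875
Fund B: 70000 (certain)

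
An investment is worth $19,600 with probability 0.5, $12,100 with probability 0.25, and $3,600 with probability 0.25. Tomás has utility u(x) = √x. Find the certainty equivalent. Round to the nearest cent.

$12,656.25

E[u] = 0.5·√19600 + 0.25·√12100 + 0.25·√3600 = 0.5·140 + 0.25·110 + 0.25·60 = 112.5
CE = (112.5)² = 12656.25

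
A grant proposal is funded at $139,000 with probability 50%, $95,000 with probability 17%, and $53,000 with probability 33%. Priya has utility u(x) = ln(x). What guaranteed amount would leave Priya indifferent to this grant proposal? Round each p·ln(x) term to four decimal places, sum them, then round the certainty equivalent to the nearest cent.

E[u] = 0.5·ln(139000) + 0.17·ln(95000) + 0.33·ln(53000) = 5.9211 + 1.9485 + 3.5898 = 11.4594
CE = e^11.4594 ≈ 94788.18

$94,788.18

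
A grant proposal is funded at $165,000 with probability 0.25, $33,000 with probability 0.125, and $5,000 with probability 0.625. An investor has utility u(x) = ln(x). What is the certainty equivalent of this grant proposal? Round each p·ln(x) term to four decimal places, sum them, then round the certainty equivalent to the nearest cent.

$15,170.38

E[u] = 0.25·ln(165000) + 0.125·ln(33000) + 0.625·ln(5000) = 3.0034 + 1.3005 + 5.3232 = 9.6271
CE = e^9.6271 ≈ 15170.38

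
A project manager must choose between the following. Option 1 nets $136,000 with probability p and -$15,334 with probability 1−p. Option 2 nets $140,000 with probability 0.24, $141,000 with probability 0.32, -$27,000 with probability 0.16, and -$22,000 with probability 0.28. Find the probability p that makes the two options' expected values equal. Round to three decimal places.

EV(Option 2) = 0.24 × 140000 + 0.32 × 141000 + 0.16 × (-27000) + 0.28 × (-22000) = 33600 + 45120 − 4320 − 6160 = 68240
p·136000 + (1−p)·(-15334) = 68240
151334p − 15334 = 68240
p = (68240 + 15334) / 151334

p = 0.552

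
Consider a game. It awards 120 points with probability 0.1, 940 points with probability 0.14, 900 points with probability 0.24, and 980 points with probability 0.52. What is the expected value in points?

869.2 points

EV = 0.1 × 120 + 0.14 × 940 + 0.24 × 900 + 0.52 × 980 = 12 + 131.6 + 216 + 509.6 = 869.2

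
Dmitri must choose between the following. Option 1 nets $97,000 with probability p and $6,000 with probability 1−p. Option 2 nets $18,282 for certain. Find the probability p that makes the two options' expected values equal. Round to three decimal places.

p = 0.135

p·97000 + (1−p)·6000 = 18282
91000p + 6000 = 18282
p = (18282 − 6000) / 91000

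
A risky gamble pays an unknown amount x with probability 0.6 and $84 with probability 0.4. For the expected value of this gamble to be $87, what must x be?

0.6·x + 0.4·84 = 87
0.6·x = 87 − 33.6 = 53.4
x = 53.4 / 0.6 = 89

x = $89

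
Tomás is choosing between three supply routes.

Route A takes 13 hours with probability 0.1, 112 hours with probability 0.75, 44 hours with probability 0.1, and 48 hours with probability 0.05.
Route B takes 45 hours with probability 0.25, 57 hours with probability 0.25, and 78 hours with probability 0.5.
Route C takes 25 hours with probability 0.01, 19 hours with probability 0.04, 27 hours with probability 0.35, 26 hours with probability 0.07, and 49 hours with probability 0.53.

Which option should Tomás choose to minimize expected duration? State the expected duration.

Route C (38.25 hours)

Route A = 0.1 × 13 + 0.75 × 112 + 0.1 × 44 + 0.05 × 48 = 1.3 + 84 + 4.4 + 2.4 = 92.1
Route B = 0.25 × 45 + 0.25 × 57 + 0.5 × 78 = 11.25 + 14.25 + 39 = 64.5
Route C = 0.01 × 25 + 0.04 × 19 + 0.35 × 27 + 0.07 × 26 + 0.53 × 49 = 0.25 + 0.76 + 9.45 + 1.82 + 25.97 = 38.25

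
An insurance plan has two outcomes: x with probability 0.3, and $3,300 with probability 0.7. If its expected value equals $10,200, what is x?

x = $26,300

0.3·x + 0.7·3300 = 10200
0.3·x = 10200 − 2310 = 7890
x = 7890 / 0.3 = 26300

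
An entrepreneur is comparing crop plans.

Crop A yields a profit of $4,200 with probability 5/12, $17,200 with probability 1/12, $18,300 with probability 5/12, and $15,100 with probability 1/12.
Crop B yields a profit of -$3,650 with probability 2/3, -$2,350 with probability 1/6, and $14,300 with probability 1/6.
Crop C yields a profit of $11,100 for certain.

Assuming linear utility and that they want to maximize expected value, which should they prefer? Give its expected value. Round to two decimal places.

Crop A ($12,066.67)

Crop A = 5/12 × 4200 + 1/12 × 17200 + 5/12 × 18300 + 1/12 × 15100 = 1750 + 1433.3333 + 7625 + 1258.3333 = 12066.6667
Crop B = 2/3 × (-3650) + 1/6 × (-2350) + 1/6 × 14300 = -2433.3333 − 391.6667 + 2383.3333 = -441.6667
Crop C: 11100 (certain)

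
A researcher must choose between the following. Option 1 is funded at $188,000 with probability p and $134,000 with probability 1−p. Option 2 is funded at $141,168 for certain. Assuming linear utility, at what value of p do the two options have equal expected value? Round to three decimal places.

p·188000 + (1−p)·134000 = 141168
54000p + 134000 = 141168
p = (141168 − 134000) / 54000

p = 0.133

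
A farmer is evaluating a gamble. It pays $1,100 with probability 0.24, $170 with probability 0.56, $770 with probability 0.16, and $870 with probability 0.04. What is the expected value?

EV = 0.24 × 1100 + 0.56 × 170 + 0.16 × 770 + 0.04 × 870 = 264 + 95.2 + 123.2 + 34.8 = 517.2

$517.20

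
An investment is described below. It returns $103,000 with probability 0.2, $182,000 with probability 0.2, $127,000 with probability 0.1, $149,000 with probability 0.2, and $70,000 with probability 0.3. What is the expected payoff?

EV = 0.2 × 103000 + 0.2 × 182000 + 0.1 × 127000 + 0.2 × 149000 + 0.3 × 70000 = 20600 + 36400 + 12700 + 29800 + 21000 = 120500

$120,500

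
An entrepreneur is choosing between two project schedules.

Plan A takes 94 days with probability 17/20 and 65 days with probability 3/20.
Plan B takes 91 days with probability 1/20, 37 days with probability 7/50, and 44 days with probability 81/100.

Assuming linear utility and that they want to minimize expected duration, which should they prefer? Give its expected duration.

Plan A = 17/20 × 94 + 3/20 × 65 = 79.9 + 9.75 = 89.65
Plan B = 1/20 × 91 + 7/50 × 37 + 81/100 × 44 = 4.55 + 5.18 + 35.64 = 45.37

Plan B (45.37 days)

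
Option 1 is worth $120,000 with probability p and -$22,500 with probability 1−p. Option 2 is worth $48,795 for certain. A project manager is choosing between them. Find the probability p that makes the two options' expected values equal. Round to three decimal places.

p = 0.500

p·120000 + (1−p)·(-22500) = 48795
142500p − 22500 = 48795
p = (48795 + 22500) / 142500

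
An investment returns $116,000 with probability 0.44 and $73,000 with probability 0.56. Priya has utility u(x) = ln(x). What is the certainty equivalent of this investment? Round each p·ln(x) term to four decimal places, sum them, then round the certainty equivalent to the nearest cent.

E[u] = 0.44·ln(116000) + 0.56·ln(73000) = 5.1310 + 6.2710 = 11.4020
CE = e^11.4020 ≈ 89500.55

$89,500.55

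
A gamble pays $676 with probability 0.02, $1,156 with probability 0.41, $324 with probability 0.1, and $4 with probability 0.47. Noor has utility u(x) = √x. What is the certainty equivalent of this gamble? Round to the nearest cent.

E[u] = 0.02·√676 + 0.41·√1156 + 0.1·√324 + 0.47·√4 = 0.02·26 + 0.41·34 + 0.1·18 + 0.47·2 = 17.2
CE = (17.2)² = 295.84

$295.84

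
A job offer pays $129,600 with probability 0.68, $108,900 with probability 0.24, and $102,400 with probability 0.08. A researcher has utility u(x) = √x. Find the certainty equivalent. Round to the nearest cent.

E[u] = 0.68·√129600 + 0.24·√108900 + 0.08·√102400 = 0.68·360 + 0.24·330 + 0.08·320 = 349.6
CE = (349.6)² = 122220.16

$122,220.16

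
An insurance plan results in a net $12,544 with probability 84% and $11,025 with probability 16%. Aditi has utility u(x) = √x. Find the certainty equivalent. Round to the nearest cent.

E[u] = 0.84·√12544 + 0.16·√11025 = 0.84·112 + 0.16·105 = 110.88
CE = (110.88)² = 12294.3744

$12,294.37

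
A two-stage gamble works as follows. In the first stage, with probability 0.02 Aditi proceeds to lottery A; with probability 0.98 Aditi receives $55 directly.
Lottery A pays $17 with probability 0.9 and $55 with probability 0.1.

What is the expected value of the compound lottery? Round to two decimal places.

EV(A) = 0.9 × 17 + 0.1 × 55 = 15.3 + 5.5 = 20.8
Branch B: 55 (certain)
Overall = 0.02 × 20.8 + 0.98 × 55 = 0.416 + 53.9 = 54.316

$54.32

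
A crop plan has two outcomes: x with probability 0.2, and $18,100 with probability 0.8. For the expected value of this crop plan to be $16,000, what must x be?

0.2·x + 0.8·18100 = 16000
0.2·x = 16000 − 14480 = 1520
x = 1520 / 0.2 = 7600

x = $7,600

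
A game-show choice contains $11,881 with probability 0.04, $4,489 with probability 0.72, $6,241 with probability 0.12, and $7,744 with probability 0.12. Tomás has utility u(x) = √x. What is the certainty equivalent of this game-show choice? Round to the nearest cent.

$5,276.57

E[u] = 0.04·√11881 + 0.72·√4489 + 0.12·√6241 + 0.12·√7744 = 0.04·109 + 0.72·67 + 0.12·79 + 0.12·88 = 72.64
CE = (72.64)² = 5276.5696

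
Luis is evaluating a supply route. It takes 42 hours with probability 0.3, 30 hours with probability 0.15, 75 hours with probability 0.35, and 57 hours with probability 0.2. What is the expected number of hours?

54.75 hours

EV = 0.3 × 42 + 0.15 × 30 + 0.35 × 75 + 0.2 × 57 = 12.6 + 4.5 + 26.25 + 11.4 = 54.75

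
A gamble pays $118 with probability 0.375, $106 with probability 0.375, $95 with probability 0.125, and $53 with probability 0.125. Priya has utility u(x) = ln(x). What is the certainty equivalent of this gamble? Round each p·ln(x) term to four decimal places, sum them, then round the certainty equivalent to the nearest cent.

$99.81

E[u] = 0.375·ln(118) + 0.375·ln(106) + 0.125·ln(95) + 0.125·ln(53) = 1.7890 + 1.7488 + 0.5692 + 0.4963 = 4.6033
CE = e^4.6033 ≈ 99.81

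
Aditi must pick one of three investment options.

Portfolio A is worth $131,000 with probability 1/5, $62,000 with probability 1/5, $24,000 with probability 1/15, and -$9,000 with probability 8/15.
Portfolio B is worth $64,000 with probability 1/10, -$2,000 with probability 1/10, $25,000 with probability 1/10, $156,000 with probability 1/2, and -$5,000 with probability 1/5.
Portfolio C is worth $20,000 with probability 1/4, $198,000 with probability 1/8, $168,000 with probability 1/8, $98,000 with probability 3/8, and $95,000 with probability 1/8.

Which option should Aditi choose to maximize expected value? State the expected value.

Portfolio A = 1/5 × 131000 + 1/5 × 62000 + 1/15 × 24000 + 8/15 × (-9000) = 26200 + 12400 + 1600 − 4800 = 35400
Portfolio B = 1/10 × 64000 + 1/10 × (-2000) + 1/10 × 25000 + 1/2 × 156000 + 1/5 × (-5000) = 6400 − 200 + 2500 + 78000 − 1000 = 85700
Portfolio C = 1/4 × 20000 + 1/8 × 198000 + 1/8 × 168000 + 3/8 × 98000 + 1/8 × 95000 = 5000 + 24750 + 21000 + 36750 + 11875 = 99375

Portfolio C ($99,375)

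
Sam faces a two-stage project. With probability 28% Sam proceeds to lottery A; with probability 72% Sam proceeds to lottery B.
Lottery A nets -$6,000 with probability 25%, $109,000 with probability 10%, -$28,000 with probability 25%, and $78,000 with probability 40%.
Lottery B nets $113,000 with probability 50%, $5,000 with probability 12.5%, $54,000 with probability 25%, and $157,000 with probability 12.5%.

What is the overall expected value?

$74,388

EV(A) = 0.25 × (-6000) + 0.1 × 109000 + 0.25 × (-28000) + 0.4 × 78000 = -1500 + 10900 − 7000 + 31200 = 33600
EV(B) = 0.5 × 113000 + 0.125 × 5000 + 0.25 × 54000 + 0.125 × 157000 = 56500 + 625 + 13500 + 19625 = 90250
Overall = 0.28 × 33600 + 0.72 × 90250 = 9408 + 64980 = 74388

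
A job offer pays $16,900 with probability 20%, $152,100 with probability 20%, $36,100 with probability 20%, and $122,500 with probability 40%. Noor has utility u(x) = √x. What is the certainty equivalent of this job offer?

$79,524

E[u] = 0.2·√16900 + 0.2·√152100 + 0.2·√36100 + 0.4·√122500 = 0.2·130 + 0.2·390 + 0.2·190 + 0.4·350 = 282
CE = (282)² = 79524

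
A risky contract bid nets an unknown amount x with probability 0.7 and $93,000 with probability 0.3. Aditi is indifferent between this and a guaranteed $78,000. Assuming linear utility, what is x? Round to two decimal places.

0.7·x + 0.3·93000 = 78000
0.7·x = 78000 − 27900 = 50100
x = 50100 / 0.7 = 71571.4286

x = $71,571.43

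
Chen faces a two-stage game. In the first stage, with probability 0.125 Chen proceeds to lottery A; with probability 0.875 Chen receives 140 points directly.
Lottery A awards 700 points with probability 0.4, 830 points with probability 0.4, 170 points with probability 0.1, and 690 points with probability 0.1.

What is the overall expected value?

EV(A) = 0.4 × 700 + 0.4 × 830 + 0.1 × 170 + 0.1 × 690 = 280 + 332 + 17 + 69 = 698
Branch B: 140 (certain)
Overall = 0.125 × 698 + 0.875 × 140 = 87.25 + 122.5 = 209.75

209.75 points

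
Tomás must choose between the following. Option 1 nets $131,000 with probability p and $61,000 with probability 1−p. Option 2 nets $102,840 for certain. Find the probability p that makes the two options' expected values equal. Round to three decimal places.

p·131000 + (1−p)·61000 = 102840
70000p + 61000 = 102840
p = (102840 − 61000) / 70000

p = 0.598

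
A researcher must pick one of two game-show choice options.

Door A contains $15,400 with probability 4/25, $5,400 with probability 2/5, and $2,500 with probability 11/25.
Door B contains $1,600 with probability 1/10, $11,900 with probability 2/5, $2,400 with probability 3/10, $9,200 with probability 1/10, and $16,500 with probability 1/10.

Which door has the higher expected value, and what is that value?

Door B ($8,210)

Door A = 4/25 × 15400 + 2/5 × 5400 + 11/25 × 2500 = 2464 + 2160 + 1100 = 5724
Door B = 1/10 × 1600 + 2/5 × 11900 + 3/10 × 2400 + 1/10 × 9200 + 1/10 × 16500 = 160 + 4760 + 720 + 920 + 1650 = 8210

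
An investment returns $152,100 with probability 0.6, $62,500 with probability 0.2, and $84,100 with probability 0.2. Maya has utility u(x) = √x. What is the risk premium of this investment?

E[u] = 0.6·√152100 + 0.2·√62500 + 0.2·√84100 = 0.6·390 + 0.2·250 + 0.2·290 = 342
CE = (342)² = 116964
Risk premium = EV − CE = 120580 − 116964 = 3616

$3,616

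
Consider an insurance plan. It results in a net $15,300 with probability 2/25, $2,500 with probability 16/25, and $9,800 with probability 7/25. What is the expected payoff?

$5,568

EV = 2/25 × 15300 + 16/25 × 2500 + 7/25 × 9800 = 1224 + 1600 + 2744 = 5568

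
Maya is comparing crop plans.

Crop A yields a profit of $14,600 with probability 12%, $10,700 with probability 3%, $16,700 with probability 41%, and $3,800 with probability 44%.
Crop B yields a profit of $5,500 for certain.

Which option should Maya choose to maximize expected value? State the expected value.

Crop A = 0.12 × 14600 + 0.03 × 10700 + 0.41 × 16700 + 0.44 × 3800 = 1752 + 321 + 6847 + 1672 = 10592
Crop B: 5500 (certain)

Crop A ($10,592)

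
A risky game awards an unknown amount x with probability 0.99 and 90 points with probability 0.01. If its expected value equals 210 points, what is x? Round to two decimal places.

0.99·x + 0.01·90 = 210
0.99·x = 210 − 0.9 = 209.1
x = 209.1 / 0.99 = 211.2121

x = 211.21 points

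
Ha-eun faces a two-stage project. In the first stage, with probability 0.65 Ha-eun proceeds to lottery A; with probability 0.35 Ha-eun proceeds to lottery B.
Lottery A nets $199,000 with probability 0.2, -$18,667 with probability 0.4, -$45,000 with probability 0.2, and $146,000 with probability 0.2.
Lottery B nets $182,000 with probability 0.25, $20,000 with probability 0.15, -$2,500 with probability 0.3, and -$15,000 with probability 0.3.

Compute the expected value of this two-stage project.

$49,284.08

EV(A) = 0.2 × 199000 + 0.4 × (-18667) + 0.2 × (-45000) + 0.2 × 146000 = 39800 − 7466.8 − 9000 + 29200 = 52533.2
EV(B) = 0.25 × 182000 + 0.15 × 20000 + 0.3 × (-2500) + 0.3 × (-15000) = 45500 + 3000 − 750 − 4500 = 43250
Overall = 0.65 × 52533.2 + 0.35 × 43250 = 34146.58 + 15137.5 = 49284.08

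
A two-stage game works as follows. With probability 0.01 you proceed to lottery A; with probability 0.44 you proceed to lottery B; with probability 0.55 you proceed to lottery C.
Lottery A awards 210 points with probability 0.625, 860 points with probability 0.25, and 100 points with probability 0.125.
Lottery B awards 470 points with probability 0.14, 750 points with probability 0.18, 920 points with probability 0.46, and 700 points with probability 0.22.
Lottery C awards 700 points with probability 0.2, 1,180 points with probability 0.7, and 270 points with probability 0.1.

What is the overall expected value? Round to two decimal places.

892.06 points

EV(A) = 0.625 × 210 + 0.25 × 860 + 0.125 × 100 = 131.25 + 215 + 12.5 = 358.75
EV(B) = 0.14 × 470 + 0.18 × 750 + 0.46 × 920 + 0.22 × 700 = 65.8 + 135 + 423.2 + 154 = 778
EV(C) = 0.2 × 700 + 0.7 × 1180 + 0.1 × 270 = 140 + 826 + 27 = 993
Overall = 0.01 × 358.75 + 0.44 × 778 + 0.55 × 993 = 3.5875 + 342.32 + 546.15 = 892.0575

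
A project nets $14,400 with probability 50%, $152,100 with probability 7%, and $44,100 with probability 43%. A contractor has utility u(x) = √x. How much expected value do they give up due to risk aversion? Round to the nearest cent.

E[u] = 0.5·√14400 + 0.07·√152100 + 0.43·√44100 = 0.5·120 + 0.07·390 + 0.43·210 = 177.6
CE = (177.6)² = 31541.76
Risk premium = EV − CE = 36810 − 31541.76 = 5268.24

$5,268.24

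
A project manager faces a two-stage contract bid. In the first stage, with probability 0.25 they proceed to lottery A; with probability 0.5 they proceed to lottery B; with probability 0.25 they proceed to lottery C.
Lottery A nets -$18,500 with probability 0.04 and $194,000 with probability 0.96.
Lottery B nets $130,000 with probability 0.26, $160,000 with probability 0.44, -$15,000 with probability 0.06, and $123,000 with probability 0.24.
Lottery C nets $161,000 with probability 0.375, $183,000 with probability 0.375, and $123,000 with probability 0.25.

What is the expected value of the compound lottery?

$152,722.50

EV(A) = 0.04 × (-18500) + 0.96 × 194000 = -740 + 186240 = 185500
EV(B) = 0.26 × 130000 + 0.44 × 160000 + 0.06 × (-15000) + 0.24 × 123000 = 33800 + 70400 − 900 + 29520 = 132820
EV(C) = 0.375 × 161000 + 0.375 × 183000 + 0.25 × 123000 = 60375 + 68625 + 30750 = 159750
Overall = 0.25 × 185500 + 0.5 × 132820 + 0.25 × 159750 = 46375 + 66410 + 39937.5 = 152722.5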